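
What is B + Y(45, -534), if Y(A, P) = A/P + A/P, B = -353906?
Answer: -31497649/89 ≈ -3.5391e+5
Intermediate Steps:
Y(A, P) = 2*A/P
B + Y(45, -534) = -353906 + 2*45/(-534) = -353906 + 2*45*(-1/534) = -353906 - 15/89 = -31497649/89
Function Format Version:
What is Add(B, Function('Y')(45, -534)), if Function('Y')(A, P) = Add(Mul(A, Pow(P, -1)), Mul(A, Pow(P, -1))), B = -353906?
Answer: Rational(-31497649, 89) ≈ -3.5391e+5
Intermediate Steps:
Function('Y')(A, P) = Mul(2, A, Pow(P, -1))
Add(B, Function('Y')(45, -534)) = Add(-353906, Mul(2, 45, Pow(-534, -1))) = Add(-353906, Mul(2, 45, Rational(-1, 534))) = Add(-353906, Rational(-15, 89)) = Rational(-31497649, 89)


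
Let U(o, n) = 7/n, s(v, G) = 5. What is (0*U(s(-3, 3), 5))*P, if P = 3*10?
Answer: 0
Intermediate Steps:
P = 30
(0*U(s(-3, 3), 5))*P = (0*(7/5))*30 = 0*30 = 0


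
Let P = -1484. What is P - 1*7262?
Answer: -8746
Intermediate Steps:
P - 1*7262 = -1484 - 1*7262 = -1484 - 7262 = -8746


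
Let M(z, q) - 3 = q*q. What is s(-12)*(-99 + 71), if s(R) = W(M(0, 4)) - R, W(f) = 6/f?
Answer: -6552/19 ≈ -344.84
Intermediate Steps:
M(z, q) = 3 + q² (M(z, q) = 3 + q*q = 3 + q²)
s(R) = 6/19 - R (s(R) = 6/(3 + 4²) - R = 6/(3 + 16) - R = 6/19 - R)
s(-12)*(-99 + 71) = (6/19 - 1*(-12))*(-99 + 71) = (6/19 + 12)*(-28) = (234/19)*(-28) = -6552/19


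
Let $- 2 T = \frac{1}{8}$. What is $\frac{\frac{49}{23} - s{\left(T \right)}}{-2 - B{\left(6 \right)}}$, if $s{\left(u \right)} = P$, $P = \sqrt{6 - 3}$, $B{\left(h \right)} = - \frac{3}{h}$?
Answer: $- \frac{98}{69} + \frac{2 \sqrt{3}}{3} \approx -0.26559$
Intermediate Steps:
$T = - \frac{1}{16}$ ($T = - \frac{1}{2 \cdot 8} = \left(- \frac{1}{2}\right) \frac{1}{8} = - \frac{1}{16} \approx -0.0625$)
$P = \sqrt{3} \approx 1.732$
$s{\left(u \right)} = \sqrt{3}$
$\frac{\frac{49}{23} - s{\left(T \right)}}{-2 - B{\left(6 \right)}} = \frac{\frac{49}{23} - \sqrt{3}}{-2 + \left(0 - - \frac{3}{6}\right)} = \frac{49 \cdot \frac{1}{23} - \sqrt{3}}{-2 + \left(0 - \left(-3\right) \frac{1}{6}\right)} = \frac{\frac{49}{23} - \sqrt{3}}{-2 + \left(0 - - \frac{1}{2}\right)} = \frac{\frac{49}{23} - \sqrt{3}}{-2 + \left(0 + \frac{1}{2}\right)} = \frac{\frac{49}{23} - \sqrt{3}}{-2 + \frac{1}{2}} = \frac{\frac{49}{23} - \sqrt{3}}{- \frac{3}{2}} = - \frac{2 \left(\frac{49}{23} - \sqrt{3}\right)}{3} = - \frac{98}{69} + \frac{2 \sqrt{3}}{3}$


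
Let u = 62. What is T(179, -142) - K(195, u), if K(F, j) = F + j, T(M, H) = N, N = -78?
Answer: -335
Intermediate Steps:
T(M, H) = -78
T(179, -142) - K(195, u) = -78 - (195 + 62) = -78 - 1*257 = -78 - 257 = -335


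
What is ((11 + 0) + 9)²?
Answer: 400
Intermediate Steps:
((11 + 0) + 9)² = (11 + 9)² = 20² = 400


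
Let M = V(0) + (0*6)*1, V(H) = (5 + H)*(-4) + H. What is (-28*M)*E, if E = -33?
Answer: -18480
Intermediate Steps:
V(H) = -20 - 3*H (V(H) = (-20 - 4*H) + H = -20 - 3*H)
M = -20 (M = (-20 - 3*0) + (0*6)*1 = (-20 + 0) + 0*1 = -20 + 0 = -20)
(-28*M)*E = -28*(-20)*(-33) = 560*(-33) = -18480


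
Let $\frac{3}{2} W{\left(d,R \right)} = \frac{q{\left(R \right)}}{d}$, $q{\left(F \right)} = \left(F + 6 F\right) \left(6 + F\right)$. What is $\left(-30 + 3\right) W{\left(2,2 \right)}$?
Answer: $-1008$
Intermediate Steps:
$q{\left(F \right)} = 7 F \left(6 + F\right)$
$W{\left(d,R \right)} = \frac{14 R \left(6 + R\right)}{3 d}$ ($W{\left(d,R \right)} = \frac{2 \frac{7 R \left(6 + R\right)}{d}}{3} = \frac{14 R \left(6 + R\right)}{3 d}$)
$\left(-30 + 3\right) W{\left(2,2 \right)} = \left(-30 + 3\right) \frac{14}{3} \cdot 2 \cdot \frac{1}{2} \left(6 + 2\right) = - 27 \cdot \frac{14}{3} \cdot 2 \cdot \frac{1}{2} \cdot 8 = \left(-27\right) \frac{112}{3} = -1008$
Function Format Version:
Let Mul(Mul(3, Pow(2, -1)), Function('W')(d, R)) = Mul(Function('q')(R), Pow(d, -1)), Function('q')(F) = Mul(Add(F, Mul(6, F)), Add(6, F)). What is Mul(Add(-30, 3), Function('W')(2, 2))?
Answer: -1008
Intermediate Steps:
Function('q')(F) = Mul(7, F, Add(6, F)) (Function('q')(F) = Mul(Mul(7, F), Add(6, F)) = Mul(7, F, Add(6, F)))
Function('W')(d, R) = Mul(Rational(14, 3), R, Pow(d, -1), Add(6, R)) (Function('W')(d, R) = Mul(Rational(2, 3), Mul(Mul(7, R, Add(6, R)), Pow(d, -1))) = Mul(Rational(2, 3), Mul(7, R, Pow(d, -1), Add(6, R))) = Mul(Rational(14, 3), R, Pow(d, -1), Add(6, R)))
Mul(Add(-30, 3), Function('W')(2, 2)) = Mul(Add(-30, 3), Mul(Rational(14, 3), 2, Pow(2, -1), Add(6, 2))) = Mul(-27, Mul(Rational(14, 3), 2, Rational(1, 2), 8)) = Mul(-27, Rational(112, 3)) = -1008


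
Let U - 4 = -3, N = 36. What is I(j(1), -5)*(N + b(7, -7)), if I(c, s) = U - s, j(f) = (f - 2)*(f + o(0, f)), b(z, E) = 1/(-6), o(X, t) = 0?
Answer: 215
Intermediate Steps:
U = 1 (U = 4 - 3 = 1)
b(z, E) = -⅙
j(f) = f*(-2 + f) (j(f) = (f - 2)*(f + 0) = (-2 + f)*f = f*(-2 + f))
I(c, s) = 1 - s
I(j(1), -5)*(N + b(7, -7)) = (1 - 1*(-5))*(36 - ⅙) = (1 + 5)*(215/6) = 6*(215/6) = 215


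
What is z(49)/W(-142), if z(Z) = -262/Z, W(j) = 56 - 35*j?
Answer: -131/123137 ≈ -0.0010639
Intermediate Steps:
z(49)/W(-142) = (-262/49)/(56 - 35*(-142)) = (-262*1/49)/(56 + 4970) = -262/49/5026 = -262/49*1/5026 = -131/123137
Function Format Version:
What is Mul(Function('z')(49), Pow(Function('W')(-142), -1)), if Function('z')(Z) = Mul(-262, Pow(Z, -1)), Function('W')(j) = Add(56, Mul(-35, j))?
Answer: Rational(-131, 123137) ≈ -0.0010639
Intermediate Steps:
Mul(Function('z')(49), Pow(Function('W')(-142), -1)) = Mul(Mul(-262, Pow(49, -1)), Pow(Add(56, Mul(-35, -142)), -1)) = Mul(Mul(-262, Rational(1, 49)), Pow(Add(56, 4970), -1)) = Mul(Rational(-262, 49), Pow(5026, -1)) = Mul(Rational(-262, 49), Rational(1, 5026)) = Rational(-131, 123137)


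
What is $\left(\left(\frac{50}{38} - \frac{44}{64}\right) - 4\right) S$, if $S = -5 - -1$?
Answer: $\frac{1025}{76} \approx 13.487$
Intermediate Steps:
$S = -4$ ($S = -5 + 1 = -4$)
$\left(\left(\frac{50}{38} - \frac{44}{64}\right) - 4\right) S = \left(\left(\frac{50}{38} - \frac{44}{64}\right) - 4\right) \left(-4\right) = \left(\left(50 \cdot \frac{1}{38} - \frac{11}{16}\right) - 4\right) \left(-4\right) = \left(\left(\frac{25}{19} - \frac{11}{16}\right) - 4\right) \left(-4\right) = \left(\frac{191}{304} - 4\right) \left(-4\right) = \left(- \frac{1025}{304}\right) \left(-4\right) = \frac{1025}{76}$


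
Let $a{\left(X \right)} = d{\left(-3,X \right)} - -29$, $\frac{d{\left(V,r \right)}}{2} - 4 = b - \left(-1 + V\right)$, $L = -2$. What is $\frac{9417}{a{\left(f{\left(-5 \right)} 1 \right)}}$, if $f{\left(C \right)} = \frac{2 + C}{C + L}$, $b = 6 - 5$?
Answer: $\frac{9417}{47} \approx 200.36$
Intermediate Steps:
$b = 1$
$f{\left(C \right)} = \frac{2 + C}{-2 + C}$ ($f{\left(C \right)} = \frac{2 + C}{C - 2} = \frac{2 + C}{-2 + C}$)
$d{\left(V,r \right)} = 12 - 2 V$ ($d{\left(V,r \right)} = 8 + 2 \left(1 - \left(-1 + V\right)\right) = 8 + 2 \left(2 - V\right) = 8 - \left(-4 + 2 V\right) = 12 - 2 V$)
$a{\left(X \right)} = 47$ ($a{\left(X \right)} = \left(12 - -6\right) - -29 = \left(12 + 6\right) + 29 = 18 + 29 = 47$)
$\frac{9417}{a{\left(f{\left(-5 \right)} 1 \right)}} = \frac{9417}{47}$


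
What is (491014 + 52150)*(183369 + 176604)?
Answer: 195524374572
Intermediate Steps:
(491014 + 52150)*(183369 + 176604) = 543164*359973 = 195524374572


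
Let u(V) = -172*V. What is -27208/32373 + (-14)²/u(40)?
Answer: -48384037/55681560 ≈ -0.86894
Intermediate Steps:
-27208/32373 + (-14)²/u(40) = -27208/32373 + (-14)²/((-172*40)) = -27208*1/32373 + 196/(-6880) = -27208/32373 + 196*(-1/6880) = -27208/32373 - 49/1720 = -48384037/55681560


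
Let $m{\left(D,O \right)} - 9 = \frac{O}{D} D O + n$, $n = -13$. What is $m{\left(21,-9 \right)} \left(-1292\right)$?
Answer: $-99484$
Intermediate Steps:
$m{\left(D,O \right)} = -4 + O^{2}$ ($m{\left(D,O \right)} = 9 + \left(\frac{O}{D} D O - 13\right) = 9 + \left(O O - 13\right) = 9 + \left(O^{2} - 13\right) = 9 + \left(-13 + O^{2}\right) = -4 + O^{2}$)
$m{\left(21,-9 \right)} \left(-1292\right) = \left(-4 + \left(-9\right)^{2}\right) \left(-1292\right) = \left(-4 + 81\right) \left(-1292\right) = 77 \left(-1292\right) = -99484$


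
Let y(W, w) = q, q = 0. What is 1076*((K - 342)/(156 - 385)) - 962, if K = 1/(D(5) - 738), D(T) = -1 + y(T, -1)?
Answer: 109146942/169231 ≈ 644.96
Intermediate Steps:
y(W, w) = 0
D(T) = -1 (D(T) = -1 + 0 = -1)
K = -1/739 (K = 1/(-1 - 738) = 1/(-739) = -1/739 ≈ -0.0013532)
1076*((K - 342)/(156 - 385)) - 962 = 1076*((-1/739 - 342)/(156 - 385)) - 962 = 1076*(-252739/739/(-229)) - 962 = 1076*(-252739/739*(-1/229)) - 962 = 1076*(252739/169231) - 962 = 271947164/169231 - 962 = 109146942/169231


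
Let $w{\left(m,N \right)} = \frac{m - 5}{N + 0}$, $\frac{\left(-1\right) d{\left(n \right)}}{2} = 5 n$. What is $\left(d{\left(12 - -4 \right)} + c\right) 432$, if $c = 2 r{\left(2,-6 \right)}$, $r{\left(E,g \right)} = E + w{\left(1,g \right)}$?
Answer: $-66816$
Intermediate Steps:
$d{\left(n \right)} = - 10 n$ ($d{\left(n \right)} = - 2 \cdot 5 n = - 10 n$)
$w{\left(m,N \right)} = \frac{-5 + m}{N}$
$r{\left(E,g \right)} = E - \frac{4}{g}$ ($r{\left(E,g \right)} = E + \frac{-5 + 1}{g} = E + \frac{1}{g} \left(-4\right) = E - \frac{4}{g}$)
$c = \frac{16}{3}$ ($c = 2 \left(2 - \frac{4}{-6}\right) = 2 \left(2 - - \frac{2}{3}\right) = 2 \left(2 + \frac{2}{3}\right) = 2 \cdot \frac{8}{3} = \frac{16}{3} \approx 5.3333$)
$\left(d{\left(12 - -4 \right)} + c\right) 432 = \left(- 10 \left(12 - -4\right) + \frac{16}{3}\right) 432 = \left(- 10 \left(12 + 4\right) + \frac{16}{3}\right) 432 = \left(\left(-10\right) 16 + \frac{16}{3}\right) 432 = \left(-160 + \frac{16}{3}\right) 432 = \left(- \frac{464}{3}\right) 432 = -66816$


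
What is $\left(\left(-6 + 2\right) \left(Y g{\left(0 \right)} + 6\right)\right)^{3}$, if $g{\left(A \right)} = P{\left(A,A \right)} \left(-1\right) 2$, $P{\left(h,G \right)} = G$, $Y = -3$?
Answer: $-13824$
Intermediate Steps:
$g{\left(A \right)} = - 2 A$ ($g{\left(A \right)} = A \left(-1\right) 2 = - A 2 = - 2 A$)
$\left(\left(-6 + 2\right) \left(Y g{\left(0 \right)} + 6\right)\right)^{3} = \left(\left(-6 + 2\right) \left(- 3 \left(\left(-2\right) 0\right) + 6\right)\right)^{3} = \left(- 4 \left(\left(-3\right) 0 + 6\right)\right)^{3} = \left(- 4 \left(0 + 6\right)\right)^{3} = \left(\left(-4\right) 6\right)^{3} = \left(-24\right)^{3} = -13824$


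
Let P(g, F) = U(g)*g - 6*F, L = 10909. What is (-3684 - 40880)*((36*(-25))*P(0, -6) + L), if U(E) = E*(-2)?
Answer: 957724924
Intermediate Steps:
U(E) = -2*E
P(g, F) = -6*F - 2*g² (P(g, F) = (-2*g)*g - 6*F = -2*g² - 6*F = -6*F - 2*g²)
(-3684 - 40880)*((36*(-25))*P(0, -6) + L) = (-3684 - 40880)*((36*(-25))*(-6*(-6) - 2*0²) + 10909) = -44564*(-900*(36 - 2*0) + 10909) = -44564*(-900*(36 + 0) + 10909) = -44564*(-900*36 + 10909) = -44564*(-32400 + 10909) = -44564*(-21491) = 957724924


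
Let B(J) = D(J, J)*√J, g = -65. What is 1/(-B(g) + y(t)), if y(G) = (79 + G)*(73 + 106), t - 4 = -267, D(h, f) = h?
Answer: -32936/1085054721 - 65*I*√65/1085054721 ≈ -3.0354e-5 - 4.8297e-7*I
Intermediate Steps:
t = -263 (t = 4 - 267 = -263)
B(J) = J^(3/2) (B(J) = J*√J = J^(3/2))
y(G) = 14141 + 179*G (y(G) = (79 + G)*179 = 14141 + 179*G)
1/(-B(g) + y(t)) = 1/(-(-65)^(3/2) + (14141 + 179*(-263))) = 1/(-(-65)*I*√65 + (14141 - 47077)) = 1/(65*I*√65 - 32936) = 1/(-32936 + 65*I*√65)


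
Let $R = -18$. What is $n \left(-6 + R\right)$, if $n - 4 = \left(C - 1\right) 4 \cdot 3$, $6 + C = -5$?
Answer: $3360$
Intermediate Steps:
$C = -11$ ($C = -6 - 5 = -11$)
$n = -140$ ($n = 4 + \left(-11 - 1\right) 4 \cdot 3 = 4 - 144 = -140$)
$n \left(-6 + R\right) = - 140 \left(-6 - 18\right) = \left(-140\right) \left(-24\right) = 3360$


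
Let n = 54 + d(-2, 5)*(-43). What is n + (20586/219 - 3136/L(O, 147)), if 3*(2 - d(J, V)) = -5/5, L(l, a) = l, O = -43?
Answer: 15557/129 ≈ 120.60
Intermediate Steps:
d(J, V) = 7/3 (d(J, V) = 2 - (-5)/(3*5) = 2 - ⅓*(-1) = 2 + ⅓ = 7/3)
n = -139/3 (n = 54 + (7/3)*(-43) = 54 - 301/3 = -139/3 ≈ -46.333)
n + (20586/219 - 3136/L(O, 147)) = -139/3 + (20586/219 - 3136/(-43)) = -139/3 + (20586*(1/219) - 3136*(-1/43)) = -139/3 + (94 + 3136/43) = -139/3 + 7178/43 = 15557/129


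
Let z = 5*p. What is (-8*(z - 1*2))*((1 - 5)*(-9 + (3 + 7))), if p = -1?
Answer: -224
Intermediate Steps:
z = -5 (z = 5*(-1) = -5)
(-8*(z - 1*2))*((1 - 5)*(-9 + (3 + 7))) = (-8*(-5 - 1*2))*((1 - 5)*(-9 + (3 + 7))) = (-8*(-5 - 2))*(-4*(-9 + 10)) = (-8*(-7))*(-4*1) = 56*(-4) = -224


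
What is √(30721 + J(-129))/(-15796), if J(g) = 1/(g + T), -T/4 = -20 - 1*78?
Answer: -3*√59026142/2077174 ≈ -0.011096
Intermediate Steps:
T = 392 (T = -4*(-20 - 1*78) = -4*(-20 - 78) = -4*(-98) = 392)
J(g) = 1/(392 + g) (J(g) = 1/(g + 392) = 1/(392 + g))
√(30721 + J(-129))/(-15796) = √(30721 + 1/(392 - 129))/(-15796) = √(30721 + 1/263)*(-1/15796) = √(8079624/263)*(-1/15796) = (6*√59026142/263)*(-1/15796) = -3*√59026142/2077174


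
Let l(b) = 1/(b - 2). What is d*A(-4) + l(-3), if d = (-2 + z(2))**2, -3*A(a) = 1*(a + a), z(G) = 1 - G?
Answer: 119/5 ≈ 23.800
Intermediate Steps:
A(a) = -2*a/3 (A(a) = -(a + a)/3 = -2*a/3)
l(b) = 1/(-2 + b)
d = 9 (d = (-2 + (1 - 1*2))**2 = (-2 + (1 - 2))**2 = (-2 - 1)**2 = (-3)**2 = 9)
d*A(-4) + l(-3) = 9*(-2/3*(-4)) + 1/(-2 - 3) = 9*(8/3) + 1/(-5) = 24 - 1/5 = 119/5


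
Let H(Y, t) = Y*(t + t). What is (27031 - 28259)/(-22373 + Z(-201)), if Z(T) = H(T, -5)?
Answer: 1228/20363 ≈ 0.060305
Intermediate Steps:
H(Y, t) = 2*Y*t (H(Y, t) = Y*(2*t) = 2*Y*t)
Z(T) = -10*T (Z(T) = 2*T*(-5) = -10*T)
(27031 - 28259)/(-22373 + Z(-201)) = (27031 - 28259)/(-22373 - 10*(-201)) = -1228/(-22373 + 2010) = -1228/(-20363) = -1228*(-1/20363) = 1228/20363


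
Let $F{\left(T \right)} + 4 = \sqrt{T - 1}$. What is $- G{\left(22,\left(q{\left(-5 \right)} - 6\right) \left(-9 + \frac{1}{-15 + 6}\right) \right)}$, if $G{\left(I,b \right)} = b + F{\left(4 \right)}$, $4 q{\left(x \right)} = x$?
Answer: $- \frac{1117}{18} - \sqrt{3} \approx -63.788$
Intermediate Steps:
$q{\left(x \right)} = \frac{x}{4}$
$F{\left(T \right)} = -4 + \sqrt{-1 + T}$ ($F{\left(T \right)} = -4 + \sqrt{T - 1} = -4 + \sqrt{-1 + T}$)
$G{\left(I,b \right)} = -4 + b + \sqrt{3}$ ($G{\left(I,b \right)} = b - \left(4 - \sqrt{-1 + 4}\right) = b - \left(4 - \sqrt{3}\right) = -4 + b + \sqrt{3}$)
$- G{\left(22,\left(q{\left(-5 \right)} - 6\right) \left(-9 + \frac{1}{-15 + 6}\right) \right)} = - (-4 + \left(\frac{1}{4} \left(-5\right) - 6\right) \left(-9 + \frac{1}{-15 + 6}\right) + \sqrt{3}) = - (-4 + \left(- \frac{5}{4} - 6\right) \left(-9 + \frac{1}{-9}\right) + \sqrt{3}) = - (-4 - \frac{29 \left(-9 - \frac{1}{9}\right)}{4} + \sqrt{3}) = - (-4 - - \frac{1189}{18} + \sqrt{3}) = - (-4 + \frac{1189}{18} + \sqrt{3}) = - (\frac{1117}{18} + \sqrt{3}) = - \frac{1117}{18} - \sqrt{3}$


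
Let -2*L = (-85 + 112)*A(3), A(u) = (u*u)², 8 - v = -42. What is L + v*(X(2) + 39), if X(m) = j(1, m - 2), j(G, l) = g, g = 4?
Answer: 2113/2 ≈ 1056.5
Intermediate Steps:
v = 50 (v = 8 - 1*(-42) = 8 + 42 = 50)
A(u) = u⁴ (A(u) = (u²)² = u⁴)
j(G, l) = 4
X(m) = 4
L = -2187/2 (L = -(-85 + 112)*3⁴/2 = -27*81/2 = -½*2187 = -2187/2 ≈ -1093.5)
L + v*(X(2) + 39) = -2187/2 + 50*(4 + 39) = -2187/2 + 50*43 = -2187/2 + 2150 = 2113/2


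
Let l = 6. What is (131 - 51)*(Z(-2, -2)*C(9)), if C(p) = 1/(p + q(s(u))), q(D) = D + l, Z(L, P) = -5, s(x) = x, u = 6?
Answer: -400/21 ≈ -19.048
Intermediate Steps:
q(D) = 6 + D (q(D) = D + 6 = 6 + D)
C(p) = 1/(12 + p) (C(p) = 1/(p + (6 + 6)) = 1/(p + 12) = 1/(12 + p))
(131 - 51)*(Z(-2, -2)*C(9)) = (131 - 51)*(-5/(12 + 9)) = 80*(-5/21) = -400/21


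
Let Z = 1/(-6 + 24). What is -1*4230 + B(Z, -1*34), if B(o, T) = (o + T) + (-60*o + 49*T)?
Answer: -106799/18 ≈ -5933.3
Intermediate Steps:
Z = 1/18 ≈ 0.055556
B(o, T) = -59*o + 50*T (B(o, T) = (T + o) + (-60*o + 49*T) = -59*o + 50*T)
-1*4230 + B(Z, -1*34) = -1*4230 + (-59*1/18 + 50*(-1*34)) = -4230 + (-59/18 + 50*(-34)) = -4230 + (-59/18 - 1700) = -4230 - 30659/18 = -106799/18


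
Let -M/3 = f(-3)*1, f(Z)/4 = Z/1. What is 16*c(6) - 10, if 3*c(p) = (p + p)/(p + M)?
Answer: -178/21 ≈ -8.4762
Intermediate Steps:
f(Z) = 4*Z (f(Z) = 4*(Z/1) = 4*(Z*1) = 4*Z)
M = 36 (M = -3*4*(-3) = -(-36) = -3*(-12) = 36)
c(p) = 2*p/(3*(36 + p)) (c(p) = ((p + p)/(p + 36))/3 = ((2*p)/(36 + p))/3 = (2*p/(36 + p))/3 = 2*p/(3*(36 + p)))
16*c(6) - 10 = 16*((2/3)*6/(36 + 6)) - 10 = 16*((2/3)*6/42) - 10 = 16*((2/3)*6*(1/42)) - 10 = 16*(2/21) - 10 = 32/21 - 10 = -178/21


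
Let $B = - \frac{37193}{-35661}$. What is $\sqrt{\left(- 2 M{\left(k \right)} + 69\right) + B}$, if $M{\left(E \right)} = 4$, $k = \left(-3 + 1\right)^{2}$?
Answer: $\frac{\sqrt{78900461754}}{35661} \approx 7.8767$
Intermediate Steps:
$k = 4$ ($k = \left(-2\right)^{2} = 4$)
$B = \frac{37193}{35661}$ ($B = \left(-37193\right) \left(- \frac{1}{35661}\right) = \frac{37193}{35661} \approx 1.043$)
$\sqrt{\left(- 2 M{\left(k \right)} + 69\right) + B} = \sqrt{\left(\left(-2\right) 4 + 69\right) + \frac{37193}{35661}} = \sqrt{\left(-8 + 69\right) + \frac{37193}{35661}} = \sqrt{61 + \frac{37193}{35661}} = \sqrt{\frac{2212514}{35661}} = \frac{\sqrt{78900461754}}{35661}$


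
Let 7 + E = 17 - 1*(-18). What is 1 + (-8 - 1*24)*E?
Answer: -895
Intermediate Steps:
E = 28 (E = -7 + (17 - 1*(-18)) = -7 + (17 + 18) = -7 + 35 = 28)
1 + (-8 - 1*24)*E = 1 + (-8 - 1*24)*28 = 1 + (-8 - 24)*28 = 1 - 32*28 = 1 - 896 = -895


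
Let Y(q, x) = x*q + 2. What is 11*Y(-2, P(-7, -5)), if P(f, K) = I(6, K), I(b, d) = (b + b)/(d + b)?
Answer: -242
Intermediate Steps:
I(b, d) = 2*b/(b + d) (I(b, d) = (2*b)/(b + d) = 2*b/(b + d))
P(f, K) = 12/(6 + K) (P(f, K) = 2*6/(6 + K) = 12/(6 + K))
Y(q, x) = 2 + q*x (Y(q, x) = q*x + 2 = 2 + q*x)
11*Y(-2, P(-7, -5)) = 11*(2 - 24/(6 - 5)) = 11*(2 - 24/1) = 11*(2 - 24) = 11*(-22) = -242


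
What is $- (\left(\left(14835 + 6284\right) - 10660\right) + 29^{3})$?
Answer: $-34848$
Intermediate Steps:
$- (\left(\left(14835 + 6284\right) - 10660\right) + 29^{3}) = - (\left(21119 - 10660\right) + 24389) = - (10459 + 24389) = \left(-1\right) 34848 = -34848$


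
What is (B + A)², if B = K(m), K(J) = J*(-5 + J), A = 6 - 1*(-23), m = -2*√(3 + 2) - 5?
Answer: 14301 + 5940*√5 ≈ 27583.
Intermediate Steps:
m = -5 - 2*√5 (m = -2*√5 - 5 = -5 - 2*√5 ≈ -9.4721)
A = 29 (A = 6 + 23 = 29)
B = (-10 - 2*√5)*(-5 - 2*√5) (B = (-5 - 2*√5)*(-5 + (-5 - 2*√5)) = (-5 - 2*√5)*(-10 - 2*√5) = (-10 - 2*√5)*(-5 - 2*√5) ≈ 137.08)
(B + A)² = ((70 + 30*√5) + 29)² = (99 + 30*√5)²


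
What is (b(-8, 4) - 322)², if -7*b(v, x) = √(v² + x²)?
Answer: 5080596/49 + 368*√5 ≈ 1.0451e+5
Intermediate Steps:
b(v, x) = -√(v² + x²)/7
(b(-8, 4) - 322)² = (-√((-8)² + 4²)/7 - 322)² = (-√(64 + 16)/7 - 322)² = (-4*√5/7 - 322)² = (-322 - 4*√5/7)²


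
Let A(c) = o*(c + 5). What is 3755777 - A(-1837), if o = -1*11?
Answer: 3735625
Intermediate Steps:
o = -11
A(c) = -55 - 11*c (A(c) = -11*(c + 5) = -11*(5 + c) = -55 - 11*c)
3755777 - A(-1837) = 3755777 - (-55 - 11*(-1837)) = 3755777 - (-55 + 20207) = 3755777 - 1*20152 = 3755777 - 20152 = 3735625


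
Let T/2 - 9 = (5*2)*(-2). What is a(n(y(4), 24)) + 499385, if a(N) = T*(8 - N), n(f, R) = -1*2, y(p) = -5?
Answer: 499165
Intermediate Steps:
T = -22 (T = 18 + 2*((5*2)*(-2)) = 18 + 2*(10*(-2)) = 18 + 2*(-20) = 18 - 40 = -22)
n(f, R) = -2
a(N) = -176 + 22*N (a(N) = -22*(8 - N) = -176 + 22*N)
a(n(y(4), 24)) + 499385 = (-176 + 22*(-2)) + 499385 = (-176 - 44) + 499385 = -220 + 499385 = 499165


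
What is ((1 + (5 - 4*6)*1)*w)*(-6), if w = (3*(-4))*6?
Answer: -7776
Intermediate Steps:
w = -72 (w = -12*6 = -72)
((1 + (5 - 4*6)*1)*w)*(-6) = ((1 + (5 - 4*6)*1)*(-72))*(-6) = ((1 + (5 - 24)*1)*(-72))*(-6) = ((1 - 19*1)*(-72))*(-6) = ((1 - 19)*(-72))*(-6) = -18*(-72)*(-6) = 1296*(-6) = -7776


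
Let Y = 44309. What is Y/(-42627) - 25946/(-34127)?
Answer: -406133101/1454731629 ≈ -0.27918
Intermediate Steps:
Y/(-42627) - 25946/(-34127) = 44309/(-42627) - 25946/(-34127) = 44309*(-1/42627) - 25946*(-1/34127) = -44309/42627 + 25946/34127 = -406133101/1454731629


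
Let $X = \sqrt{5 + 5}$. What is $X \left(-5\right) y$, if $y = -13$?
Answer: $65 \sqrt{10} \approx 205.55$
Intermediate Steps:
$X = \sqrt{10} \approx 3.1623$
$X \left(-5\right) y = \sqrt{10} \left(-5\right) \left(-13\right) = - 5 \sqrt{10} \left(-13\right) = 65 \sqrt{10}$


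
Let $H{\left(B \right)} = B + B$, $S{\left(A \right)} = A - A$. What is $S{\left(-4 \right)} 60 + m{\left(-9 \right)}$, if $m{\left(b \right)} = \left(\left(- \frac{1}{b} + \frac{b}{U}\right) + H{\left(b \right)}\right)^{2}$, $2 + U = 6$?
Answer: $\frac{525625}{1296} \approx 405.57$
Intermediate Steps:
$U = 4$ ($U = -2 + 6 = 4$)
$S{\left(A \right)} = 0$
$H{\left(B \right)} = 2 B$
$m{\left(b \right)} = \left(- \frac{1}{b} + \frac{9 b}{4}\right)^{2}$ ($m{\left(b \right)} = \left(\left(- \frac{1}{b} + \frac{b}{4}\right) + 2 b\right)^{2} = \left(- \frac{1}{b} + \frac{9 b}{4}\right)^{2}$)
$S{\left(-4 \right)} 60 + m{\left(-9 \right)} = 0 \cdot 60 + \frac{\left(-4 + 9 \left(-9\right)^{2}\right)^{2}}{16 \cdot 81} = 0 + \frac{1}{16} \cdot \frac{1}{81} \left(-4 + 9 \cdot 81\right)^{2} = 0 + \frac{1}{16} \cdot \frac{1}{81} \left(-4 + 729\right)^{2} = 0 + \frac{1}{16} \cdot \frac{1}{81} \cdot 725^{2} = 0 + \frac{1}{16} \cdot \frac{1}{81} \cdot 525625 = 0 + \frac{525625}{1296} = \frac{525625}{1296}$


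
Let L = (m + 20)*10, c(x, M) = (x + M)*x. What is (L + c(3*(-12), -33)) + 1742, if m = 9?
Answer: 4516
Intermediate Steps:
c(x, M) = x*(M + x) (c(x, M) = (M + x)*x = x*(M + x))
L = 290 (L = (9 + 20)*10 = 29*10 = 290)
(L + c(3*(-12), -33)) + 1742 = (290 + (3*(-12))*(-33 + 3*(-12))) + 1742 = (290 - 36*(-33 - 36)) + 1742 = (290 - 36*(-69)) + 1742 = (290 + 2484) + 1742 = 2774 + 1742 = 4516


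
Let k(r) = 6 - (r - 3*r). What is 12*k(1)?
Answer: 96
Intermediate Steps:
k(r) = 6 + 2*r (k(r) = 6 - (-2)*r = 6 + 2*r)
12*k(1) = 12*(6 + 2*1) = 12*(6 + 2) = 12*8 = 96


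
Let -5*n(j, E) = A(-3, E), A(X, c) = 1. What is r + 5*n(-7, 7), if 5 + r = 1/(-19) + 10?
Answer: 75/19 ≈ 3.9474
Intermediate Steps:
r = 94/19 (r = -5 + (1/(-19) + 10) = -5 + (-1/19 + 10) = -5 + 189/19 = 94/19 ≈ 4.9474)
n(j, E) = -1/5 (n(j, E) = -1/5*1 = -1/5)
r + 5*n(-7, 7) = 94/19 + 5*(-1/5) = 94/19 - 1 = 75/19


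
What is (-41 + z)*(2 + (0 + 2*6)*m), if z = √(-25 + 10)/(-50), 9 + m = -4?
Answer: 6314 + 77*I*√15/25 ≈ 6314.0 + 11.929*I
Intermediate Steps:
m = -13 (m = -9 - 4 = -13)
z = -I*√15/50 (z = √(-15)*(-1/50) = (I*√15)*(-1/50) = -I*√15/50 ≈ -0.07746*I)
(-41 + z)*(2 + (0 + 2*6)*m) = (-41 - I*√15/50)*(2 + (0 + 2*6)*(-13)) = (-41 - I*√15/50)*(2 + (0 + 12)*(-13)) = (-41 - I*√15/50)*(2 + 12*(-13)) = (-41 - I*√15/50)*(2 - 156) = (-41 - I*√15/50)*(-154) = 6314 + 77*I*√15/25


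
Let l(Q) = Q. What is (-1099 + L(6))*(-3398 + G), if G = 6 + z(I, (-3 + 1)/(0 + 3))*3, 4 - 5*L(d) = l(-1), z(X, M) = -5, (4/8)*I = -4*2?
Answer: 3740886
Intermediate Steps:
I = -16 (I = 2*(-4*2) = 2*(-8) = -16)
L(d) = 1 (L(d) = 4/5 - 1/5*(-1) = 4/5 + 1/5 = 1)
G = -9 (G = 6 - 5*3 = 6 - 15 = -9)
(-1099 + L(6))*(-3398 + G) = (-1099 + 1)*(-3398 - 9) = -1098*(-3407) = 3740886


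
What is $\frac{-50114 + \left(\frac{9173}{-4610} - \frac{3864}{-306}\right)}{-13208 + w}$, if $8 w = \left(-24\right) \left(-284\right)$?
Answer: $\frac{11779801523}{2905019160} \approx 4.055$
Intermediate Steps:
$w = 852$ ($w = \frac{\left(-24\right) \left(-284\right)}{8} = \frac{1}{8} \cdot 6816 = 852$)
$\frac{-50114 + \left(\frac{9173}{-4610} - \frac{3864}{-306}\right)}{-13208 + w} = \frac{-50114 + \left(\frac{9173}{-4610} - \frac{3864}{-306}\right)}{-13208 + 852} = \frac{-50114 + \left(9173 \left(- \frac{1}{4610}\right) - - \frac{644}{51}\right)}{-12356} = \left(-50114 + \left(- \frac{9173}{4610} + \frac{644}{51}\right)\right) \left(- \frac{1}{12356}\right) = \left(-50114 + \frac{2501017}{235110}\right) \left(- \frac{1}{12356}\right) = \left(- \frac{11779801523}{235110}\right) \left(- \frac{1}{12356}\right) = \frac{11779801523}{2905019160}$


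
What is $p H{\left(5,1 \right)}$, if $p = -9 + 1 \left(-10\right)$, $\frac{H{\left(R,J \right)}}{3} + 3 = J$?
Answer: $114$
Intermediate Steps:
$H{\left(R,J \right)} = -9 + 3 J$
$p = -19$ ($p = -9 - 10 = -19$)
$p H{\left(5,1 \right)} = - 19 \left(-9 + 3 \cdot 1\right) = - 19 \left(-9 + 3\right) = \left(-19\right) \left(-6\right) = 114$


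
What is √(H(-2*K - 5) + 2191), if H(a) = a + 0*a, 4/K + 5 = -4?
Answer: √19682/3 ≈ 46.764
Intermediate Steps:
K = -4/9 (K = 4/(-5 - 4) = 4/(-9) = 4*(-⅑) = -4/9 ≈ -0.44444)
H(a) = a (H(a) = a + 0 = a)
√(H(-2*K - 5) + 2191) = √((-2*(-4/9) - 5) + 2191) = √((8/9 - 5) + 2191) = √(-37/9 + 2191) = √(19682/9) = √19682/3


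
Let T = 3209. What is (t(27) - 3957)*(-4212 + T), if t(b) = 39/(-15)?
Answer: 19857394/5 ≈ 3.9715e+6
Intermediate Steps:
t(b) = -13/5 (t(b) = 39*(-1/15) = -13/5)
(t(27) - 3957)*(-4212 + T) = (-13/5 - 3957)*(-4212 + 3209) = -19798/5*(-1003) = 19857394/5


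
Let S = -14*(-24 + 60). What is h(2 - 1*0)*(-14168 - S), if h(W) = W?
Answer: -27328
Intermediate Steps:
S = -504 (S = -14*36 = -504)
h(2 - 1*0)*(-14168 - S) = (2 - 1*0)*(-14168 - 1*(-504)) = (2 + 0)*(-14168 + 504) = 2*(-13664) = -27328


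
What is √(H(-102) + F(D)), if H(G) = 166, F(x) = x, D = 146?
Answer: 2*√78 ≈ 17.664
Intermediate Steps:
√(H(-102) + F(D)) = √(166 + 146) = √312 = 2*√78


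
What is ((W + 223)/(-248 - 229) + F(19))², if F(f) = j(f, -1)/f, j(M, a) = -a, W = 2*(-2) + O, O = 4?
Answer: 14137600/82137969 ≈ 0.17212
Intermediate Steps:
W = 0 (W = 2*(-2) + 4 = -4 + 4 = 0)
F(f) = 1/f (F(f) = (-1*(-1))/f = 1/f)
((W + 223)/(-248 - 229) + F(19))² = ((0 + 223)/(-248 - 229) + 1/19)² = (223/(-477) + 1/19)² = (223*(-1/477) + 1/19)² = (-223/477 + 1/19)² = (-3760/9063)² = 14137600/82137969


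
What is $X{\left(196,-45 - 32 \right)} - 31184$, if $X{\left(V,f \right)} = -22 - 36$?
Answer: $-31242$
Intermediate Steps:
$X{\left(V,f \right)} = -58$
$X{\left(196,-45 - 32 \right)} - 31184 = -58 - 31184 = -31242$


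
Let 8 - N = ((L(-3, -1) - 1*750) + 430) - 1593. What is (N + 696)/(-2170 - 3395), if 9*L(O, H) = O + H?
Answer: -23557/50085 ≈ -0.47034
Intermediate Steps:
L(O, H) = H/9 + O/9 (L(O, H) = (O + H)/9 = (H + O)/9 = H/9 + O/9)
N = 17293/9 (N = 8 - (((((⅑)*(-1) + (⅑)*(-3)) - 1*750) + 430) - 1593) = 8 - ((((-⅑ - ⅓) - 750) + 430) - 1593) = 8 - (((-4/9 - 750) + 430) - 1593) = 8 - ((-6754/9 + 430) - 1593) = 8 - (-2884/9 - 1593) = 8 - 1*(-17221/9) = 8 + 17221/9 = 17293/9 ≈ 1921.4)
(N + 696)/(-2170 - 3395) = (17293/9 + 696)/(-2170 - 3395) = (23557/9)/(-5565) = (23557/9)*(-1/5565) = -23557/50085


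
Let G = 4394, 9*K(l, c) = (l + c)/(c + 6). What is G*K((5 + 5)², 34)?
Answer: 147199/90 ≈ 1635.5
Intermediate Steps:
K(l, c) = (c + l)/(9*(6 + c)) (K(l, c) = ((l + c)/(c + 6))/9 = ((c + l)/(6 + c))/9 = (c + l)/(9*(6 + c)))
G*K((5 + 5)², 34) = 4394*((34 + (5 + 5)²)/(9*(6 + 34))) = 4394*((⅑)*(34 + 10²)/40) = 4394*((⅑)*(1/40)*(34 + 100)) = 4394*((⅑)*(1/40)*134) = 4394*(67/180) = 147199/90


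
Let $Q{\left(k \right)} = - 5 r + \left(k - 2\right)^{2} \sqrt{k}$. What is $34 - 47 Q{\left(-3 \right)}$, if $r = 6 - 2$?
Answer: $974 - 1175 i \sqrt{3} \approx 974.0 - 2035.2 i$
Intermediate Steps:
$r = 4$ ($r = 6 - 2 = 4$)
$Q{\left(k \right)} = -20 + \sqrt{k} \left(-2 + k\right)^{2}$ ($Q{\left(k \right)} = \left(-5\right) 4 + \left(k - 2\right)^{2} \sqrt{k} = -20 + \left(-2 + k\right)^{2} \sqrt{k} = -20 + \sqrt{k} \left(-2 + k\right)^{2}$)
$34 - 47 Q{\left(-3 \right)} = 34 - 47 \left(-20 + \sqrt{-3} \left(-2 - 3\right)^{2}\right) = 34 - 47 \left(-20 + i \sqrt{3} \left(-5\right)^{2}\right) = 34 - 47 \left(-20 + i \sqrt{3} \cdot 25\right) = 34 - 47 \left(-20 + 25 i \sqrt{3}\right) = 34 + \left(940 - 1175 i \sqrt{3}\right) = 974 - 1175 i \sqrt{3}$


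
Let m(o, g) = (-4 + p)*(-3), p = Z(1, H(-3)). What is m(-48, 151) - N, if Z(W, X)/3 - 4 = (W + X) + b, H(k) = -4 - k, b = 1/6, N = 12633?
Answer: -25317/2 ≈ -12659.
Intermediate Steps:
b = ⅙ ≈ 0.16667
Z(W, X) = 25/2 + 3*W + 3*X (Z(W, X) = 12 + 3*((W + X) + ⅙) = 12 + 3*(⅙ + W + X) = 12 + (½ + 3*W + 3*X) = 25/2 + 3*W + 3*X)
p = 25/2 (p = 25/2 + 3*1 + 3*(-4 - 1*(-3)) = 25/2 + 3 + 3*(-4 + 3) = 25/2 + 3 + 3*(-1) = 25/2 + 3 - 3 = 25/2 ≈ 12.500)
m(o, g) = -51/2 (m(o, g) = (-4 + 25/2)*(-3) = (17/2)*(-3) = -51/2)
m(-48, 151) - N = -51/2 - 1*12633 = -51/2 - 12633 = -25317/2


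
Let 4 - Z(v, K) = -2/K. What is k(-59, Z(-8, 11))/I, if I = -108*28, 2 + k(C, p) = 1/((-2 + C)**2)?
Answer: 1063/1607472 ≈ 0.00066129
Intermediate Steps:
Z(v, K) = 4 + 2/K (Z(v, K) = 4 - (-2)/K = 4 + 2/K)
k(C, p) = -2 + (-2 + C)**(-2) (k(C, p) = -2 + 1/((-2 + C)**2) = -2 + (-2 + C)**(-2))
I = -3024 (I = -18*168 = -3024)
k(-59, Z(-8, 11))/I = (-2 + (-2 - 59)**(-2))/(-3024) = (-2 + (-61)**(-2))*(-1/3024) = (-2 + 1/3721)*(-1/3024) = -7441/3721*(-1/3024) = 1063/1607472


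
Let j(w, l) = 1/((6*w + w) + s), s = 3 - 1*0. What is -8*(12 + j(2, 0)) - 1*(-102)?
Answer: 94/17 ≈ 5.5294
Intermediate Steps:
s = 3 (s = 3 + 0 = 3)
j(w, l) = 1/(3 + 7*w) (j(w, l) = 1/((6*w + w) + 3) = 1/(7*w + 3) = 1/(3 + 7*w))
-8*(12 + j(2, 0)) - 1*(-102) = -8*(12 + 1/(3 + 7*2)) - 1*(-102) = -8*(12 + 1/(3 + 14)) + 102 = -8*(12 + 1/17) + 102 = -8*205/17 + 102 = -1640/17 + 102 = 94/17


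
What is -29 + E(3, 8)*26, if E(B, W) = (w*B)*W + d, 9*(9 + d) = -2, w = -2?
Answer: -13651/9 ≈ -1516.8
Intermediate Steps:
d = -83/9 (d = -9 + (⅑)*(-2) = -9 - 2/9 = -83/9 ≈ -9.2222)
E(B, W) = -83/9 - 2*B*W (E(B, W) = (-2*B)*W - 83/9 = -2*B*W - 83/9 = -83/9 - 2*B*W)
-29 + E(3, 8)*26 = -29 + (-83/9 - 2*3*8)*26 = -29 + (-83/9 - 48)*26 = -29 - 515/9*26 = -29 - 13390/9 = -13651/9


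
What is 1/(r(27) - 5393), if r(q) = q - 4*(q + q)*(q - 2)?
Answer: -1/10766 ≈ -9.2885e-5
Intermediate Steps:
r(q) = q - 8*q*(-2 + q) (r(q) = q - 4*2*q*(-2 + q) = q - 8*q*(-2 + q))
1/(r(27) - 5393) = 1/(27*(17 - 8*27) - 5393) = 1/(27*(17 - 216) - 5393) = 1/(27*(-199) - 5393) = 1/(-5373 - 5393) = 1/(-10766) = -1/10766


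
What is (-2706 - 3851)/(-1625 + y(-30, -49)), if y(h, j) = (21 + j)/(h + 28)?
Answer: 6557/1611 ≈ 4.0701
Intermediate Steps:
y(h, j) = (21 + j)/(28 + h)
(-2706 - 3851)/(-1625 + y(-30, -49)) = (-2706 - 3851)/(-1625 + (21 - 49)/(28 - 30)) = -6557/(-1625 - 28/(-2)) = -6557/(-1625 - 1/2*(-28)) = -6557/(-1625 + 14) = -6557/(-1611) = -6557*(-1/1611) = 6557/1611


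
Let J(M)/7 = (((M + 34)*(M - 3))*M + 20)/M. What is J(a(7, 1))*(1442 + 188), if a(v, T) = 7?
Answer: 1903840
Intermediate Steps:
J(M) = 7*(20 + M*(-3 + M)*(34 + M))/M (J(M) = 7*((((M + 34)*(M - 3))*M + 20)/M) = 7*((((34 + M)*(-3 + M))*M + 20)/M) = 7*((((-3 + M)*(34 + M))*M + 20)/M) = 7*((M*(-3 + M)*(34 + M) + 20)/M) = 7*((20 + M*(-3 + M)*(34 + M))/M) = 7*(20 + M*(-3 + M)*(34 + M))/M)
J(a(7, 1))*(1442 + 188) = (-714 + 7*7² + 140/7 + 217*7)*(1442 + 188) = (-714 + 7*49 + 140*(⅐) + 1519)*1630 = (-714 + 343 + 20 + 1519)*1630 = 1168*1630 = 1903840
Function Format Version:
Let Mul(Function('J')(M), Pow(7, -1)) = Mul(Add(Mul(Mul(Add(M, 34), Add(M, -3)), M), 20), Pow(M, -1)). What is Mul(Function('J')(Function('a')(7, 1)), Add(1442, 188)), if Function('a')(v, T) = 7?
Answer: 1903840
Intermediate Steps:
Function('J')(M) = Mul(7, Pow(M, -1), Add(20, Mul(M, Add(-3, M), Add(34, M)))) (Function('J')(M) = Mul(7, Mul(Add(Mul(Mul(Add(M, 34), Add(M, -3)), M), 20), Pow(M, -1))) = Mul(7, Mul(Add(Mul(Mul(Add(34, M), Add(-3, M)), M), 20), Pow(M, -1))) = Mul(7, Mul(Add(Mul(Mul(Add(-3, M), Add(34, M)), M), 20), Pow(M, -1))) = Mul(7, Mul(Add(Mul(M, Add(-3, M), Add(34, M)), 20), Pow(M, -1))) = Mul(7, Mul(Add(20, Mul(M, Add(-3, M), Add(34, M))), Pow(M, -1))) = Mul(7, Mul(Pow(M, -1), Add(20, Mul(M, Add(-3, M), Add(34, M))))) = Mul(7, Pow(M, -1), Add(20, Mul(M, Add(-3, M), Add(34, M)))))
Mul(Function('J')(Function('a')(7, 1)), Add(1442, 188)) = Mul(Add(-714, Mul(7, Pow(7, 2)), Mul(140, Pow(7, -1)), Mul(217, 7)), Add(1442, 188)) = Mul(Add(-714, Mul(7, 49), Mul(140, Rational(1, 7)), 1519), 1630) = Mul(Add(-714, 343, 20, 1519), 1630) = Mul(1168, 1630) = 1903840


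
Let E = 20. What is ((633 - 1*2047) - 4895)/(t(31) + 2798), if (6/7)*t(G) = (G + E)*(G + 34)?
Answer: -12618/13331 ≈ -0.94652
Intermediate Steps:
t(G) = 7*(20 + G)*(34 + G)/6 (t(G) = 7*((G + 20)*(G + 34))/6 = 7*((20 + G)*(34 + G))/6 = 7*(20 + G)*(34 + G)/6)
((633 - 1*2047) - 4895)/(t(31) + 2798) = ((633 - 1*2047) - 4895)/((2380/3 + 63*31 + (7/6)*31²) + 2798) = ((633 - 2047) - 4895)/((2380/3 + 1953 + (7/6)*961) + 2798) = (-1414 - 4895)/((2380/3 + 1953 + 6727/6) + 2798) = -6309/(7735/2 + 2798) = -6309/13331/2 = -6309*2/13331 = -12618/13331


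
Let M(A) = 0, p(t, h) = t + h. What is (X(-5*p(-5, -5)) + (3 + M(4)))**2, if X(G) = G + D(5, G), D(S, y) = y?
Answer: 10609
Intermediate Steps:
p(t, h) = h + t
X(G) = 2*G (X(G) = G + G = 2*G)
(X(-5*p(-5, -5)) + (3 + M(4)))**2 = (2*(-5*(-5 - 5)) + (3 + 0))**2 = (2*(-5*(-10)) + 3)**2 = (2*50 + 3)**2 = (100 + 3)**2 = 103**2 = 10609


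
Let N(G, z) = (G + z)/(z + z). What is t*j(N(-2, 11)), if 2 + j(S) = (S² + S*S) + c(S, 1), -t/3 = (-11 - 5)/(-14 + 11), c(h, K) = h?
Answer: 2432/121 ≈ 20.099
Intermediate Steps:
N(G, z) = (G + z)/(2*z) (N(G, z) = (G + z)/((2*z)) = (G + z)*(1/(2*z)) = (G + z)/(2*z))
t = -16 (t = -3*(-11 - 5)/(-14 + 11) = -(-48)/(-3) = -(-48)*(-1)/3 = -3*16/3 = -16)
j(S) = -2 + S + 2*S² (j(S) = -2 + ((S² + S*S) + S) = -2 + ((S² + S²) + S) = -2 + (2*S² + S) = -2 + (S + 2*S²) = -2 + S + 2*S²)
t*j(N(-2, 11)) = -16*(-2 + (½)*(-2 + 11)/11 + 2*((½)*(-2 + 11)/11)²) = -16*(-2 + (½)*(1/11)*9 + 2*((½)*(1/11)*9)²) = -16*(-2 + 9/22 + 2*(9/22)²) = -16*(-2 + 9/22 + 2*(81/484)) = -16*(-2 + 9/22 + 81/242) = -16*(-152/121) = 2432/121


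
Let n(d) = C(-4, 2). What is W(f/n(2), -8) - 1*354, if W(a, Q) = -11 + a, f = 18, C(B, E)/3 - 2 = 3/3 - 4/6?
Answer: -2537/7 ≈ -362.43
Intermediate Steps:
C(B, E) = 7 (C(B, E) = 6 + 3*(3/3 - 4/6) = 6 + 3*(3*(⅓) - 4*⅙) = 6 + 3*(1 - ⅔) = 6 + 3*(⅓) = 6 + 1 = 7)
n(d) = 7
W(f/n(2), -8) - 1*354 = (-11 + 18/7) - 1*354 = (-11 + 18*(⅐)) - 354 = (-11 + 18/7) - 354 = -59/7 - 354 = -2537/7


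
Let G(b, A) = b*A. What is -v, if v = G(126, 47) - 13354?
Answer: 7432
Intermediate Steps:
G(b, A) = A*b
v = -7432 (v = 47*126 - 13354 = 5922 - 13354 = -7432)
-v = -1*(-7432) = 7432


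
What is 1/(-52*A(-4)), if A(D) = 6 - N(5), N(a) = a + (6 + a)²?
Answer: 1/6240 ≈ 0.00016026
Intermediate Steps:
A(D) = -120 (A(D) = 6 - (5 + (6 + 5)²) = 6 - (5 + 11²) = 6 - (5 + 121) = 6 - 1*126 = 6 - 126 = -120)
1/(-52*A(-4)) = 1/(-52*(-120)) = 1/6240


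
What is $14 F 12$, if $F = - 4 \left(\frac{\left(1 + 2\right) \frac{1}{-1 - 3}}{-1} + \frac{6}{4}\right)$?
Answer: $-1512$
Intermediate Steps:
$F = -9$ ($F = - 4 \left(\frac{3}{-4} \left(-1\right) + 6 \cdot \frac{1}{4}\right) = - 4 \left(3 \left(- \frac{1}{4}\right) \left(-1\right) + \frac{3}{2}\right) = - 4 \left(\left(- \frac{3}{4}\right) \left(-1\right) + \frac{3}{2}\right) = - 4 \left(\frac{3}{4} + \frac{3}{2}\right) = \left(-4\right) \frac{9}{4} = -9$)
$14 F 12 = 14 \left(-9\right) 12 = \left(-126\right) 12 = -1512$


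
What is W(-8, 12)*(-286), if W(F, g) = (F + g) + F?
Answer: 1144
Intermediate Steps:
W(F, g) = g + 2*F
W(-8, 12)*(-286) = (12 + 2*(-8))*(-286) = (12 - 16)*(-286) = -4*(-286) = 1144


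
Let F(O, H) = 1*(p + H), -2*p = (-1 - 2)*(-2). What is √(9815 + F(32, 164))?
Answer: 2*√2494 ≈ 99.880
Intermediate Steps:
p = -3 (p = -(-1 - 2)*(-2)/2 = -(-3)*(-2)/2 = -½*6 = -3)
F(O, H) = -3 + H (F(O, H) = 1*(-3 + H) = -3 + H)
√(9815 + F(32, 164)) = √(9815 + (-3 + 164)) = √(9815 + 161) = √9976 = 2*√2494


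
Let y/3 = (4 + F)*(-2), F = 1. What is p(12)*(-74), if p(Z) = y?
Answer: 2220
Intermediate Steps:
y = -30 (y = 3*((4 + 1)*(-2)) = 3*(5*(-2)) = 3*(-10) = -30)
p(Z) = -30
p(12)*(-74) = -30*(-74) = 2220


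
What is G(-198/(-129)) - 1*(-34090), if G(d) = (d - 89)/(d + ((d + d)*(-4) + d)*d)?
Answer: 942886583/27654 ≈ 34096.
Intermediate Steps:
G(d) = (-89 + d)/(d - 7*d²) (G(d) = (-89 + d)/(d + ((2*d)*(-4) + d)*d) = (-89 + d)/(d + (-8*d + d)*d) = (-89 + d)/(d + (-7*d)*d) = (-89 + d)/(d - 7*d²))
G(-198/(-129)) - 1*(-34090) = (89 - (-198)/(-129))/(((-198/(-129)))*(-1 + 7*(-198/(-129)))) - 1*(-34090) = (89 - (-198)*(-1)/129)/(((-198*(-1/129)))*(-1 + 7*(-198*(-1/129)))) + 34090 = (89 - 1*66/43)/((66/43)*(-1 + 7*(66/43))) + 34090 = 43*(89 - 66/43)/(66*(-1 + 462/43)) + 34090 = (43/66)*(3761/43)/(419/43) + 34090 = (43/66)*(43/419)*(3761/43) + 34090 = 161723/27654 + 34090 = 942886583/27654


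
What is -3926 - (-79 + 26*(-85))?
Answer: -1637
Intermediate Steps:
-3926 - (-79 + 26*(-85)) = -3926 - (-79 - 2210) = -3926 - 1*(-2289) = -3926 + 2289 = -1637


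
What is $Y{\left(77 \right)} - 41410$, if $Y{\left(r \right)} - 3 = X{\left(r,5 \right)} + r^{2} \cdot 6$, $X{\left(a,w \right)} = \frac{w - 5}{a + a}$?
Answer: $-5833$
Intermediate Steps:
$X{\left(a,w \right)} = \frac{-5 + w}{2 a}$
$Y{\left(r \right)} = 3 + 6 r^{2}$ ($Y{\left(r \right)} = 3 + \left(\frac{-5 + 5}{2 r} + r^{2} \cdot 6\right) = 3 + \left(\frac{1}{2} \frac{1}{r} 0 + 6 r^{2}\right) = 3 + \left(0 + 6 r^{2}\right) = 3 + 6 r^{2}$)
$Y{\left(77 \right)} - 41410 = \left(3 + 6 \cdot 77^{2}\right) - 41410 = \left(3 + 6 \cdot 5929\right) - 41410 = \left(3 + 35574\right) - 41410 = 35577 - 41410 = -5833$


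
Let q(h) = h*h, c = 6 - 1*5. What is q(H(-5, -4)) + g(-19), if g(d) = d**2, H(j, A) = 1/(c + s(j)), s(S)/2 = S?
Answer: 29242/81 ≈ 361.01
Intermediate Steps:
s(S) = 2*S
c = 1 (c = 6 - 5 = 1)
H(j, A) = 1/(1 + 2*j)
q(h) = h**2
q(H(-5, -4)) + g(-19) = (1/(1 + 2*(-5)))**2 + (-19)**2 = (1/(1 - 10))**2 + 361 = (1/(-9))**2 + 361 = (-1/9)**2 + 361 = 1/81 + 361 = 29242/81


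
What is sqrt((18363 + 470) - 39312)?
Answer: I*sqrt(20479) ≈ 143.1*I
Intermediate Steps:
sqrt((18363 + 470) - 39312) = sqrt(18833 - 39312) = sqrt(-20479) = I*sqrt(20479)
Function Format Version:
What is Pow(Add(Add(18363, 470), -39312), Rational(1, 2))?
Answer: Mul(I, Pow(20479, Rational(1, 2))) ≈ Mul(143.10, I)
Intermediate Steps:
Pow(Add(Add(18363, 470), -39312), Rational(1, 2)) = Pow(Add(18833, -39312), Rational(1, 2)) = Pow(-20479, Rational(1, 2)) = Mul(I, Pow(20479, Rational(1, 2)))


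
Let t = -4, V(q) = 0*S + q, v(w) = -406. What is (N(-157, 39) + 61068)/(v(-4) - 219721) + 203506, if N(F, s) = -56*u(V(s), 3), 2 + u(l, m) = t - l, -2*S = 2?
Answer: 44797101674/220127 ≈ 2.0351e+5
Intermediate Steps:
S = -1 (S = -1/2*2 = -1)
V(q) = q (V(q) = 0*(-1) + q = 0 + q = q)
u(l, m) = -6 - l (u(l, m) = -2 + (-4 - l) = -6 - l)
N(F, s) = 336 + 56*s (N(F, s) = -56*(-6 - s) = 336 + 56*s)
(N(-157, 39) + 61068)/(v(-4) - 219721) + 203506 = ((336 + 56*39) + 61068)/(-406 - 219721) + 203506 = ((336 + 2184) + 61068)/(-220127) + 203506 = (2520 + 61068)*(-1/220127) + 203506 = 63588*(-1/220127) + 203506 = -63588/220127 + 203506 = 44797101674/220127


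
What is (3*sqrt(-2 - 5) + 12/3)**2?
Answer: -47 + 24*I*sqrt(7) ≈ -47.0 + 63.498*I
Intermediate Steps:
(3*sqrt(-2 - 5) + 12/3)**2 = (3*sqrt(-7) + 12*(1/3))**2 = (3*(I*sqrt(7)) + 4)**2 = (3*I*sqrt(7) + 4)**2 = (4 + 3*I*sqrt(7))**2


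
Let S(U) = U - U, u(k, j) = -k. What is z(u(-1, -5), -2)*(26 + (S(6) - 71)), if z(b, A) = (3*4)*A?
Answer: 1080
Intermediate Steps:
S(U) = 0
z(b, A) = 12*A
z(u(-1, -5), -2)*(26 + (S(6) - 71)) = (12*(-2))*(26 + (0 - 71)) = -24*(26 - 71) = -24*(-45) = 1080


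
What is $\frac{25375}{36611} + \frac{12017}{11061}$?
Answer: $\frac{720627262}{404954271} \approx 1.7795$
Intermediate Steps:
$\frac{25375}{36611} + \frac{12017}{11061} = \frac{720627262}{404954271}$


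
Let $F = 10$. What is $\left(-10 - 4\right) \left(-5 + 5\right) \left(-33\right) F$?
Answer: $0$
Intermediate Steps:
$\left(-10 - 4\right) \left(-5 + 5\right) \left(-33\right) F = \left(-10 - 4\right) \left(-5 + 5\right) \left(-33\right) 10 = \left(-14\right) 0 \left(-33\right) 10 = 0 \left(-33\right) 10 = 0 \cdot 10 = 0$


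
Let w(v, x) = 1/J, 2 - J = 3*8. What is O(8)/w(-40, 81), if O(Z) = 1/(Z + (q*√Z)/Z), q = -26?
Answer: 352/41 + 286*√2/41 ≈ 18.450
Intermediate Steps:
J = -22 (J = 2 - 3*8 = 2 - 1*24 = 2 - 24 = -22)
O(Z) = 1/(Z - 26/√Z) (O(Z) = 1/(Z + (-26*√Z)/Z) = 1/(Z - 26/√Z))
w(v, x) = -1/22 (w(v, x) = 1/(-22) = -1/22)
O(8)/w(-40, 81) = (8/(8² - 52*√2))/(-1/22) = (8/(64 - 52*√2))*(-22) = -176/(64 - 52*√2)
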